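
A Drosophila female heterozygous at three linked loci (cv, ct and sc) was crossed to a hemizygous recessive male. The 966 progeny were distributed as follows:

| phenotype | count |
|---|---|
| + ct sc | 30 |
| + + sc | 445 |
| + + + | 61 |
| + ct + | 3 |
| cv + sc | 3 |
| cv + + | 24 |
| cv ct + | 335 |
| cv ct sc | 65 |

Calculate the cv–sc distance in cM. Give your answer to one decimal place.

13.7 cM

The two most frequent reciprocal classes, cv ct + and + + sc, are the parental types, so the F1 was cv ct + / + + sc.
The two rarest classes, + ct + and cv + sc, are the double crossovers. Comparing them with the parentals, only the cv allele has switched, so cv is the middle locus and the order is sc – cv – ct.
Crossovers in the sc–cv interval produce the single-crossover classes cv ct sc and + + + (65 + 61 = 126) plus the double crossovers (6).
RF(sc–cv) = (126 + 6) / 966 = 132/966 = 0.1366 → 13.7 cM.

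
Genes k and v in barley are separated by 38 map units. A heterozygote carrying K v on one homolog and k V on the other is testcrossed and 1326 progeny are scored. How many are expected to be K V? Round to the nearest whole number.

A map distance of 38 map units corresponds to a recombination frequency of 0.380.
The F1 is K v / k V, so K V is a recombinant gamete class with expected frequency r/2 = 0.380/2 = 0.1900.
Expected number = 0.1900 × 1326 = 251.94 ≈ 252.

252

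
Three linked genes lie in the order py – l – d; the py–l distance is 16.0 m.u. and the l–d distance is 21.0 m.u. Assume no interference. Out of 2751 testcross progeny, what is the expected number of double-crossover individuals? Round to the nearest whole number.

92

Map distances give recombination frequencies of 0.160 and 0.210 for the two intervals.
With no interference, expected double-crossover frequency = 0.160 × 0.210 = 0.03360.
Expected number = 0.03360 × 2751 = 92.43 ≈ 92.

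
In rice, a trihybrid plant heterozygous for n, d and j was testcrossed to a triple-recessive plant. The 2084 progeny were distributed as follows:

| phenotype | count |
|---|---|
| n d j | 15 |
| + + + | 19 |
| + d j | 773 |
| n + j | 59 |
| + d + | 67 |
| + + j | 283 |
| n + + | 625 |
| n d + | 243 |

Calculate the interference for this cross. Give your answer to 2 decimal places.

0.21

The two most frequent reciprocal classes, + d j and n + +, are the parental types, so the F1 was + d j / n + +.
The two rarest classes, n d j and + + +, are the double crossovers. Comparing them with the parentals, only the n allele has switched, so n is the middle locus and the order is d – n – j.
d–n: (526 + 34)/2084 = 0.2687; n–j: (126 + 34)/2084 = 0.0768.
Expected DCO frequency = 0.2687 × 0.0768 ≈ 0.02064; observed = 34/2084 ≈ 0.01631.
Coefficient of coincidence = 0.01631/0.02064 ≈ 0.79; interference = 1 − 0.79 = 0.21.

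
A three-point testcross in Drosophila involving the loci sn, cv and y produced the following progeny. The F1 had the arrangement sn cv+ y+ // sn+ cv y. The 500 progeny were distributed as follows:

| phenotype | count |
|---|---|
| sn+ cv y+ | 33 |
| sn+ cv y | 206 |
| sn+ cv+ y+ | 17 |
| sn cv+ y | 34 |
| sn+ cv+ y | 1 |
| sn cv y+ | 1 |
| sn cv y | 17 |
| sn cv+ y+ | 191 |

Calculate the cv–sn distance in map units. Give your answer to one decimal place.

7.2 map units

The two rarest classes, sn cv y+ and sn+ cv+ y, are the double crossovers. Comparing them with the parentals, only the cv allele has switched, so cv is the middle locus and the order is sn – cv – y.
Crossovers in the sn–cv interval produce the single-crossover classes sn+ cv+ y+ and sn cv y (17 + 17 = 34) plus the double crossovers (2).
RF(sn–cv) = (34 + 2) / 500 = 36/500 = 0.0720 → 7.2 map units.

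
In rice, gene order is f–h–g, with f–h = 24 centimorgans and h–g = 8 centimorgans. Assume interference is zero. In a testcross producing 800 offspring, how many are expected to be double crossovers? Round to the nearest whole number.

15

Map distances give recombination frequencies of 0.240 and 0.080 for the two intervals.
With no interference, expected double-crossover frequency = 0.240 × 0.080 = 0.01920.
Expected number = 0.01920 × 800 = 15.36 ≈ 15.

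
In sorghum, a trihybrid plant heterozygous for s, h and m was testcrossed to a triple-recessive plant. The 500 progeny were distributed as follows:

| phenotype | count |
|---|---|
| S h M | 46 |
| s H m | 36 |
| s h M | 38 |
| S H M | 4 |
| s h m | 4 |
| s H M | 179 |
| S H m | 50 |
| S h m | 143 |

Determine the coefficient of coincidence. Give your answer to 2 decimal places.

The two most frequent reciprocal classes, s H M and S h m, are the parental types, so the F1 was s H M / S h m.
The two rarest classes, S H M and s h m, are the double crossovers. Comparing them with the parentals, only the s allele has switched, so s is the middle locus and the order is h – s – m.
h–s: (88 + 8)/500 = 0.1920; s–m: (82 + 8)/500 = 0.1800.
Expected DCO frequency = 0.1920 × 0.1800 ≈ 0.03456; observed = 8/500 ≈ 0.01600.
Coefficient of coincidence = 0.01600/0.03456 ≈ 0.46.

0.46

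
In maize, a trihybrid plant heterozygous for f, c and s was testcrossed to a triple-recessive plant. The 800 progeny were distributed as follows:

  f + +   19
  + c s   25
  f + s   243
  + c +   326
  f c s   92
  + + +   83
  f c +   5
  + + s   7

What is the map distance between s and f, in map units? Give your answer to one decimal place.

The two most frequent reciprocal classes, + c + and f + s, are the parental types, so the F1 was + c + / f + s.
The two rarest classes, f c + and + + s, are the double crossovers. Comparing them with the parentals, only the f allele has switched, so f is the middle locus and the order is s – f – c.
Crossovers in the s–f interval produce the single-crossover classes + c s and f + + (25 + 19 = 44) plus the double crossovers (12).
RF(s–f) = (44 + 12) / 800 = 56/800 = 0.0700 → 7.0 map units.

7.0 map units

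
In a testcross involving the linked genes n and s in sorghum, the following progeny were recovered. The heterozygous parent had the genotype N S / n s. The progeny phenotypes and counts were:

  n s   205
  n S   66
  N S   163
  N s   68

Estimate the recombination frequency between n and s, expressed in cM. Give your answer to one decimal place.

26.7 cM

The recombinant classes are N s and n S: 68 + 66 = 134.
Recombination frequency = 134/502 = 0.2669 ≈ 26.7%, i.e. 26.7 cM.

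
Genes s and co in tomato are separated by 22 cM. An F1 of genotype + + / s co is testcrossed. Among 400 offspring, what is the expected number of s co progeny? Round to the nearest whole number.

A map distance of 22 cM corresponds to a recombination frequency of 0.220.
The F1 is + + / s co, so s co is a parental gamete class with expected frequency (1 − r)/2 = 0.780/2 = 0.3900.
Expected number = 0.3900 × 400 = 156.00 ≈ 156.

156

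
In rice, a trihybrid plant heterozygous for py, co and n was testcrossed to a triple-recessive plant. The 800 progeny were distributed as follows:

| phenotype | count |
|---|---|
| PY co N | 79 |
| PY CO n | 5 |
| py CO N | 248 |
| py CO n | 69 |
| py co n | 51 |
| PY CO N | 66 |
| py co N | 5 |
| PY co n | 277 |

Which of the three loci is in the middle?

co

The two most frequent reciprocal classes, PY co n and py CO N, are the parental types, so the F1 was PY co n / py CO N.
The two rarest classes, PY CO n and py co N, are the double crossovers. Comparing them with the parentals, only the co allele has switched, so co is the middle locus and the order is py – co – n.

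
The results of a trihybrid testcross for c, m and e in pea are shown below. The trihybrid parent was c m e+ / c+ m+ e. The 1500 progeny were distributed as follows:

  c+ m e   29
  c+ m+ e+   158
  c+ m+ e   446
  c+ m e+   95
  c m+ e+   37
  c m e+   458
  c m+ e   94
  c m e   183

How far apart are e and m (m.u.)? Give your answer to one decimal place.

27.1 m.u.

The two rarest classes, c m+ e+ and c+ m e, are the double crossovers. Comparing them with the parentals, only the m allele has switched, so m is the middle locus and the order is c – m – e.
Crossovers in the m–e interval produce the single-crossover classes c m e and c+ m+ e+ (183 + 158 = 341) plus the double crossovers (66).
RF(m–e) = (341 + 66) / 1500 = 407/1500 = 0.2713 → 27.1 m.u.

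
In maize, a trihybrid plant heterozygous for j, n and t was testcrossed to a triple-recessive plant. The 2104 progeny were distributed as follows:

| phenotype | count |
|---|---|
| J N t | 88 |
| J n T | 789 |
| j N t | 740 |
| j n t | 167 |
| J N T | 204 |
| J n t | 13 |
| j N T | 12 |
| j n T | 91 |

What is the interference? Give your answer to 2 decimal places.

The two most frequent reciprocal classes, j N t and J n T, are the parental types, so the F1 was j N t / J n T.
The two rarest classes, j N T and J n t, are the double crossovers. Comparing them with the parentals, only the t allele has switched, so t is the middle locus and the order is j – t – n.
j–t: (179 + 25)/2104 = 0.0970; t–n: (371 + 25)/2104 = 0.1882.
Expected DCO frequency = 0.0970 × 0.1882 ≈ 0.01826; observed = 25/2104 ≈ 0.01188.
Coefficient of coincidence = 0.01188/0.01826 ≈ 0.65; interference = 1 − 0.65 = 0.35.

0.35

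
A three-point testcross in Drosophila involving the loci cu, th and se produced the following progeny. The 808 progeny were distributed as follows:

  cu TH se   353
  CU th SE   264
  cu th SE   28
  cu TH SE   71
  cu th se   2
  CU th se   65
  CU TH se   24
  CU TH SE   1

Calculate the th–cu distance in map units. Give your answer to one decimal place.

The two most frequent reciprocal classes, CU th SE and cu TH se, are the parental types, so the F1 was CU th SE / cu TH se.
The two rarest classes, CU TH SE and cu th se, are the double crossovers. Comparing them with the parentals, only the th allele has switched, so th is the middle locus and the order is cu – th – se.
Crossovers in the cu–th interval produce the single-crossover classes cu th SE and CU TH se (28 + 24 = 52) plus the double crossovers (3).
RF(cu–th) = (52 + 3) / 808 = 55/808 = 0.0681 → 6.8 map units.

6.8 map units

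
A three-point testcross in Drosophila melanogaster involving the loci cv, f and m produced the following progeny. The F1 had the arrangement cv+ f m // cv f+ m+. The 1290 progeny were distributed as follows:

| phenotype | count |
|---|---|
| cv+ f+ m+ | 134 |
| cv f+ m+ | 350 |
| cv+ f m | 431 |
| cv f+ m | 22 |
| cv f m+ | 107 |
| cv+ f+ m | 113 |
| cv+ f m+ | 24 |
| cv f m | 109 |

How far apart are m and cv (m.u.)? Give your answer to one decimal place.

22.4 m.u.

The two rarest classes, cv+ f m+ and cv f+ m, are the double crossovers. Comparing them with the parentals, only the m allele has switched, so m is the middle locus and the order is cv – m – f.
Crossovers in the cv–m interval produce the single-crossover classes cv f m and cv+ f+ m+ (109 + 134 = 243) plus the double crossovers (46).
RF(cv–m) = (243 + 46) / 1290 = 289/1290 = 0.2240 → 22.4 m.u.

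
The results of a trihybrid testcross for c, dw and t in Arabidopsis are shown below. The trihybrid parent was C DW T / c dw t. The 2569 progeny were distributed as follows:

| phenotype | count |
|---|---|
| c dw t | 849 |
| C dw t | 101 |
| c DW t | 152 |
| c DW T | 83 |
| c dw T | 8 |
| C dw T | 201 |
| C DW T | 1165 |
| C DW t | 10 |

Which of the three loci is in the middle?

t

The two rarest classes, C DW t and c dw T, are the double crossovers. Comparing them with the parentals, only the t allele has switched, so t is the middle locus and the order is c – t – dw.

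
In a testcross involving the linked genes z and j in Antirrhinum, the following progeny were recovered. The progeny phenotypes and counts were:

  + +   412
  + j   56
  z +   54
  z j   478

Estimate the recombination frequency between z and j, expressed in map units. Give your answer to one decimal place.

The two most frequent classes, + + (412) and z j (478), are the parental types, so the F1 was + + / z j.
The recombinant classes are + j and z +: 56 + 54 = 110.
Recombination frequency = 110/1000 = 0.1100 ≈ 11.0%, i.e. 11.0 map units.

11.0 map units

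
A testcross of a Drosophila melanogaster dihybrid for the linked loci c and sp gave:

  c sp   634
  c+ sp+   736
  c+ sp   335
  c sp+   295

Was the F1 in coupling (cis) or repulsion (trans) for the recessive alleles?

cis

The two most frequent classes are c+ sp+ (736) and c sp (634); these are the parental (non-recombinant) types.
So the F1 carried c+ sp+ on one chromosome and c sp on the other — the recessive alleles are on the same chromosome (cis / coupling).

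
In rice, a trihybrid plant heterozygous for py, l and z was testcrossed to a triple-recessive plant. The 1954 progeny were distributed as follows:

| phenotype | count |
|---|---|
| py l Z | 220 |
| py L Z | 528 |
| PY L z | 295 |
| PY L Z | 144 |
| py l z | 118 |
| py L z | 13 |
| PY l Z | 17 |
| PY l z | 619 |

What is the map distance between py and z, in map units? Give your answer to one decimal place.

The two most frequent reciprocal classes, PY l z and py L Z, are the parental types, so the F1 was PY l z / py L Z.
The two rarest classes, PY l Z and py L z, are the double crossovers. Comparing them with the parentals, only the z allele has switched, so z is the middle locus and the order is l – z – py.
Crossovers in the z–py interval produce the single-crossover classes py l z and PY L Z (118 + 144 = 262) plus the double crossovers (30).
RF(z–py) = (262 + 30) / 1954 = 292/1954 = 0.1494 → 14.9 map units.

14.9 map units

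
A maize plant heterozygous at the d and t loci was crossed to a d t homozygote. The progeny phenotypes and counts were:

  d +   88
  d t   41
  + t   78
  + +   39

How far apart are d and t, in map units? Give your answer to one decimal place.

The two most frequent classes, + t (78) and d + (88), are the parental types, so the F1 was + t / d +.
The recombinant classes are + + and d t: 39 + 41 = 80.
Recombination frequency = 80/246 = 0.3252 ≈ 32.5%, i.e. 32.5 map units.

32.5 map units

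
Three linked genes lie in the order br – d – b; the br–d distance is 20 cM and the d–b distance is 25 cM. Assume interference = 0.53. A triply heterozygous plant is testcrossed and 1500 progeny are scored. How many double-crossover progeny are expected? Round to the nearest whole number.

35

Map distances give recombination frequencies of 0.200 and 0.250 for the two intervals.
With interference 0.53 (so coincidence = 0.47), expected double-crossover frequency = 0.200 × 0.250 × 0.47 = 0.02350.
Expected number = 0.02350 × 1500 = 35.25 ≈ 35.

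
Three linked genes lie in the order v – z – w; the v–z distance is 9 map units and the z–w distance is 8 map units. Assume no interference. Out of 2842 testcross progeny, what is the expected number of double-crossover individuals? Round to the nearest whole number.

Map distances give recombination frequencies of 0.090 and 0.080 for the two intervals.
With no interference, expected double-crossover frequency = 0.090 × 0.080 = 0.00720.
Expected number = 0.00720 × 2842 = 20.46 ≈ 20.

20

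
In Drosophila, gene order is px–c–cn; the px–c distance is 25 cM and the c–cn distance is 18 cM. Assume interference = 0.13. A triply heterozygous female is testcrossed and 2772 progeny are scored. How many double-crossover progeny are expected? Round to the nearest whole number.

Map distances give recombination frequencies of 0.250 and 0.180 for the two intervals.
With interference 0.13 (so coincidence = 0.87), expected double-crossover frequency = 0.250 × 0.180 × 0.87 = 0.03915.
Expected number = 0.03915 × 2772 = 108.52 ≈ 109.

109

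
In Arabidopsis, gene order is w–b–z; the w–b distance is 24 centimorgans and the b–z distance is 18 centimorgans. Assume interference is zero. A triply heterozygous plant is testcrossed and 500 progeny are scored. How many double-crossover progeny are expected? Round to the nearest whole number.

Map distances give recombination frequencies of 0.240 and 0.180 for the two intervals.
With no interference, expected double-crossover frequency = 0.240 × 0.180 = 0.04320.
Expected number = 0.04320 × 500 = 21.60 ≈ 22.

22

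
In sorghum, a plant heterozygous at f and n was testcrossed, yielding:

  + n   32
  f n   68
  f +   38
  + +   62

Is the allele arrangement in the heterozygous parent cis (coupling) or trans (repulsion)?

cis

The two most frequent classes are + + (62) and f n (68); these are the parental (non-recombinant) types.
So the F1 carried + + on one chromosome and f n on the other — the recessive alleles are on the same chromosome (cis / coupling).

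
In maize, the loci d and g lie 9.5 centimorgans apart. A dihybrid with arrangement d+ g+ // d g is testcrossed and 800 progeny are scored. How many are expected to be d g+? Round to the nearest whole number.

38

A map distance of 9.5 centimorgans corresponds to a recombination frequency of 0.095.
The F1 is d+ g+ / d g, so d g+ is a recombinant gamete class with expected frequency r/2 = 0.095/2 = 0.0475.
Expected number = 0.0475 × 800 = 38.00 ≈ 38.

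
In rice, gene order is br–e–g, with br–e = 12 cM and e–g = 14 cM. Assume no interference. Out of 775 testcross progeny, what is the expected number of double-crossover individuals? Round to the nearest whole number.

Map distances give recombination frequencies of 0.120 and 0.140 for the two intervals.
With no interference, expected double-crossover frequency = 0.120 × 0.140 = 0.01680.
Expected number = 0.01680 × 775 = 13.02 ≈ 13.

13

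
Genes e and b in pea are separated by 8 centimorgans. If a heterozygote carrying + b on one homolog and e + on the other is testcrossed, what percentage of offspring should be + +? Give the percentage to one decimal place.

4.0%

A map distance of 8 centimorgans corresponds to a recombination frequency of 0.080.
The F1 is + b / e +, so + + is a recombinant gamete class with expected frequency r/2 = 0.080/2 = 0.0400.
That is 0.0400 = 4.0% of the progeny.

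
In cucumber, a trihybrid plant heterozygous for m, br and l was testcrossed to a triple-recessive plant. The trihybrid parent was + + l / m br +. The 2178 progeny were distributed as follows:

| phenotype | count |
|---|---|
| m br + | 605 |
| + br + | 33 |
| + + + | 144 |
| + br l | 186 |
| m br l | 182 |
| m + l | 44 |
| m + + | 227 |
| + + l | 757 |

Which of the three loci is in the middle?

m

The two rarest classes, m + l and + br +, are the double crossovers. Comparing them with the parentals, only the m allele has switched, so m is the middle locus and the order is br – m – l.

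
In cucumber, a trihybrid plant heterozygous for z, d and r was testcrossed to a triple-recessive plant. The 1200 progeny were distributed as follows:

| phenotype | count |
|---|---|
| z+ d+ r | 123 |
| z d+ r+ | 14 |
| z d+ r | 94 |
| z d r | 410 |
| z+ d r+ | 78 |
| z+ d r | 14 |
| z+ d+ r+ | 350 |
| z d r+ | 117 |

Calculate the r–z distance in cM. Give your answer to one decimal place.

22.3 cM

The two most frequent reciprocal classes, z+ d+ r+ and z d r, are the parental types, so the F1 was z+ d+ r+ / z d r.
The two rarest classes, z d+ r+ and z+ d r, are the double crossovers. Comparing them with the parentals, only the z allele has switched, so z is the middle locus and the order is d – z – r.
Crossovers in the z–r interval produce the single-crossover classes z+ d+ r and z d r+ (123 + 117 = 240) plus the double crossovers (28).
RF(z–r) = (240 + 28) / 1200 = 268/1200 = 0.2233 → 22.3 cM.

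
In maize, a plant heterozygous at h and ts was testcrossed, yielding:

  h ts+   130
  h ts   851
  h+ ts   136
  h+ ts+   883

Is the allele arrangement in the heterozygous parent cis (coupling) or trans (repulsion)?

The two most frequent classes are h+ ts+ (883) and h ts (851); these are the parental (non-recombinant) types.
So the F1 carried h+ ts+ on one chromosome and h ts on the other — the recessive alleles are on the same chromosome (cis / coupling).

cis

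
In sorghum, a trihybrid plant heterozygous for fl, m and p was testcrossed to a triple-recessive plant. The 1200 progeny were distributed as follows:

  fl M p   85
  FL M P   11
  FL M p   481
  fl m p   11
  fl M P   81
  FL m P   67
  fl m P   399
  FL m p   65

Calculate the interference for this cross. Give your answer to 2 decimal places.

0.10

The two most frequent reciprocal classes, fl m P and FL M p, are the parental types, so the F1 was fl m P / FL M p.
The two rarest classes, fl m p and FL M P, are the double crossovers. Comparing them with the parentals, only the p allele has switched, so p is the middle locus and the order is m – p – fl.
m–p: (146 + 22)/1200 = 0.1400; p–fl: (152 + 22)/1200 = 0.1450.
Expected DCO frequency = 0.1400 × 0.1450 ≈ 0.02030; observed = 22/1200 ≈ 0.01833.
Coefficient of coincidence = 0.01833/0.02030 ≈ 0.90; interference = 1 − 0.90 = 0.10.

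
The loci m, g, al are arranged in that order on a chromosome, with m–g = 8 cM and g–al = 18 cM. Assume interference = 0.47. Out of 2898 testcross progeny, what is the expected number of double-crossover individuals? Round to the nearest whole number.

Map distances give recombination frequencies of 0.080 and 0.180 for the two intervals.
With interference 0.47 (so coincidence = 0.53), expected double-crossover frequency = 0.080 × 0.180 × 0.53 = 0.00763.
Expected number = 0.00763 × 2898 = 22.12 ≈ 22.

22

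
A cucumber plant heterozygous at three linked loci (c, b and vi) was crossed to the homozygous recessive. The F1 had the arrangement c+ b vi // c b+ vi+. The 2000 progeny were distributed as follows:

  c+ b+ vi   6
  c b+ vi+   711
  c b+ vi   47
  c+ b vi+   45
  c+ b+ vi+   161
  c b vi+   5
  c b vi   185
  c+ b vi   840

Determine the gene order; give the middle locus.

The two rarest classes, c+ b+ vi and c b vi+, are the double crossovers. Comparing them with the parentals, only the b allele has switched, so b is the middle locus and the order is vi – b – c.

b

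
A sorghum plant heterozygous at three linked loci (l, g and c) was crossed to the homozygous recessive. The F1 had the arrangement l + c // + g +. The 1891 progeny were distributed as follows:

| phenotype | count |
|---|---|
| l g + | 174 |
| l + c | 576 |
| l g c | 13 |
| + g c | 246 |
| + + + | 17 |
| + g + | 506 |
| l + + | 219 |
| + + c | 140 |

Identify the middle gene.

g

The two rarest classes, l g c and + + +, are the double crossovers. Comparing them with the parentals, only the g allele has switched, so g is the middle locus and the order is l – g – c.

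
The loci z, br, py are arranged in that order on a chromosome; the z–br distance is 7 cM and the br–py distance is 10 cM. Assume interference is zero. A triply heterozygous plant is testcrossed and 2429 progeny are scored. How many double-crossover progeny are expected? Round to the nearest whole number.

17

Map distances give recombination frequencies of 0.070 and 0.100 for the two intervals.
With no interference, expected double-crossover frequency = 0.070 × 0.100 = 0.00700.
Expected number = 0.00700 × 2429 = 17.00 ≈ 17.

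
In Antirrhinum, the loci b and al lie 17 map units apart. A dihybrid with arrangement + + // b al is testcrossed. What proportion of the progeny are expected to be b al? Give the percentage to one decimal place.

A map distance of 17 map units corresponds to a recombination frequency of 0.170.
The F1 is + + / b al, so b al is a parental gamete class with expected frequency (1 − r)/2 = 0.830/2 = 0.4150.
That is 0.4150 = 41.5% of the progeny.

41.5%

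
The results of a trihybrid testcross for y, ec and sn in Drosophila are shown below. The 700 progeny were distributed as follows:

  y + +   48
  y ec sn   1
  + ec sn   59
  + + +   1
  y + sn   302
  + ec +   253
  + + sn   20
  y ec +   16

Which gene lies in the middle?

ec

The two most frequent reciprocal classes, y + sn and + ec +, are the parental types, so the F1 was y + sn / + ec +.
The two rarest classes, y ec sn and + + +, are the double crossovers. Comparing them with the parentals, only the ec allele has switched, so ec is the middle locus and the order is sn – ec – y.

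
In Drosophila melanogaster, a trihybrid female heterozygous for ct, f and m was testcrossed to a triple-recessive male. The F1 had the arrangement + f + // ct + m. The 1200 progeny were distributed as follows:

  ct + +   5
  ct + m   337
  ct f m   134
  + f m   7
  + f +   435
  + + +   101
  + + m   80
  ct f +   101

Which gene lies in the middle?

m

The two rarest classes, + f m and ct + +, are the double crossovers. Comparing them with the parentals, only the m allele has switched, so m is the middle locus and the order is ct – m – f.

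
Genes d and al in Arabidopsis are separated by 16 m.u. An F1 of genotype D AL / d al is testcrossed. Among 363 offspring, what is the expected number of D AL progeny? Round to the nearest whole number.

A map distance of 16 m.u. corresponds to a recombination frequency of 0.160.
The F1 is D AL / d al, so D AL is a parental gamete class with expected frequency (1 − r)/2 = 0.840/2 = 0.4200.
Expected number = 0.4200 × 363 = 152.46 ≈ 152.

152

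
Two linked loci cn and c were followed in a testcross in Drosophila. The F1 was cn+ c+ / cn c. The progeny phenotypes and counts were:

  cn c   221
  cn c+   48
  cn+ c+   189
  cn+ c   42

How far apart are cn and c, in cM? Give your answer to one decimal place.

18.0 cM

The recombinant classes are cn+ c and cn c+: 42 + 48 = 90.
Recombination frequency = 90/500 = 0.1800 ≈ 18.0%, i.e. 18.0 cM.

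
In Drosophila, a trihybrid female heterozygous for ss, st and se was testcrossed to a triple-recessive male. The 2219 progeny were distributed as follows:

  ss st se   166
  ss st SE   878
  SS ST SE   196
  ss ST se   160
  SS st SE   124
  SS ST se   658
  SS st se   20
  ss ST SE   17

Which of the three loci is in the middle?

st

The two most frequent reciprocal classes, ss st SE and SS ST se, are the parental types, so the F1 was ss st SE / SS ST se.
The two rarest classes, ss ST SE and SS st se, are the double crossovers. Comparing them with the parentals, only the st allele has switched, so st is the middle locus and the order is ss – st – se.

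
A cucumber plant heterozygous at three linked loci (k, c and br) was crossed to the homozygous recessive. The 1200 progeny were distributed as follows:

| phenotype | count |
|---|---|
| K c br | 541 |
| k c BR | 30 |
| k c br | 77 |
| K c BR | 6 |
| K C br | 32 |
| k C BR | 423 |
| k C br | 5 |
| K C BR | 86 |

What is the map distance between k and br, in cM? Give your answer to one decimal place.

14.5 cM

The two most frequent reciprocal classes, k C BR and K c br, are the parental types, so the F1 was k C BR / K c br.
The two rarest classes, k C br and K c BR, are the double crossovers. Comparing them with the parentals, only the br allele has switched, so br is the middle locus and the order is c – br – k.
Crossovers in the br–k interval produce the single-crossover classes K C BR and k c br (86 + 77 = 163) plus the double crossovers (11).
RF(br–k) = (163 + 11) / 1200 = 174/1200 = 0.1450 → 14.5 cM.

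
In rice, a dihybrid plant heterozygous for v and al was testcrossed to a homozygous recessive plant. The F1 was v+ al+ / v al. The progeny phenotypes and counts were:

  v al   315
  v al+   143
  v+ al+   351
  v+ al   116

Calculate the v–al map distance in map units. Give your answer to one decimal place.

The recombinant classes are v+ al and v al+: 116 + 143 = 259.
Recombination frequency = 259/925 = 0.2800 ≈ 28.0%, i.e. 28.0 map units.

28.0 map units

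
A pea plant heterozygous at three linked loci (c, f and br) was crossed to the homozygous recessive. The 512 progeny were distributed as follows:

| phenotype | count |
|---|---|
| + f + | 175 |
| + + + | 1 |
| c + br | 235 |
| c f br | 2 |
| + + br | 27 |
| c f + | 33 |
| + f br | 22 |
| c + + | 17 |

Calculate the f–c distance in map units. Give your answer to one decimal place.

12.3 map units

The two most frequent reciprocal classes, + f + and c + br, are the parental types, so the F1 was + f + / c + br.
The two rarest classes, + + + and c f br, are the double crossovers. Comparing them with the parentals, only the f allele has switched, so f is the middle locus and the order is c – f – br.
Crossovers in the c–f interval produce the single-crossover classes c f + and + + br (33 + 27 = 60) plus the double crossovers (3).
RF(c–f) = (60 + 3) / 512 = 63/512 = 0.1230 → 12.3 map units.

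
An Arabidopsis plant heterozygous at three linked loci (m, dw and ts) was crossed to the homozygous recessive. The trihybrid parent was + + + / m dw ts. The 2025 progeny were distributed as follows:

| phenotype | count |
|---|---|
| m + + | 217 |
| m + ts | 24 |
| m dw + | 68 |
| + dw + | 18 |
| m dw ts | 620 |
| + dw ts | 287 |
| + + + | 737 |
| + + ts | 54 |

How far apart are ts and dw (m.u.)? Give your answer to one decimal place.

The two rarest classes, + dw + and m + ts, are the double crossovers. Comparing them with the parentals, only the dw allele has switched, so dw is the middle locus and the order is m – dw – ts.
Crossovers in the dw–ts interval produce the single-crossover classes + + ts and m dw + (54 + 68 = 122) plus the double crossovers (42).
RF(dw–ts) = (122 + 42) / 2025 = 164/2025 = 0.0810 → 8.1 m.u.

8.1 m.u.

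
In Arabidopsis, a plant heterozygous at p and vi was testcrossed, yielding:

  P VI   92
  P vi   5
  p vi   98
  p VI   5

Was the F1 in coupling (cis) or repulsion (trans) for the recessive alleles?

The two most frequent classes are P VI (92) and p vi (98); these are the parental (non-recombinant) types.
So the F1 carried P VI on one chromosome and p vi on the other — the recessive alleles are on the same chromosome (cis / coupling).

cis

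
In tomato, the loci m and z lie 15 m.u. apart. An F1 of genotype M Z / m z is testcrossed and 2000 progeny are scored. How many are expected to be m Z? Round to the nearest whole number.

A map distance of 15 m.u. corresponds to a recombination frequency of 0.150.
The F1 is M Z / m z, so m Z is a recombinant gamete class with expected frequency r/2 = 0.150/2 = 0.0750.
Expected number = 0.0750 × 2000 = 150.00 ≈ 150.

150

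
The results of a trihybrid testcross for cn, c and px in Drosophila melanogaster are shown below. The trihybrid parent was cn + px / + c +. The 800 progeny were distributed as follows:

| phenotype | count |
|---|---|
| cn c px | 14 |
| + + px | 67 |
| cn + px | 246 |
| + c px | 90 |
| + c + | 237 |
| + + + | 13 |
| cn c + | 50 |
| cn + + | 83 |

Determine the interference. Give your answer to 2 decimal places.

The two rarest classes, cn c px and + + +, are the double crossovers. Comparing them with the parentals, only the c allele has switched, so c is the middle locus and the order is cn – c – px.
cn–c: (117 + 27)/800 = 0.1800; c–px: (173 + 27)/800 = 0.2500.
Expected DCO frequency = 0.1800 × 0.2500 ≈ 0.04500; observed = 27/800 ≈ 0.03375.
Coefficient of coincidence = 0.03375/0.04500 ≈ 0.75; interference = 1 − 0.75 = 0.25.

0.25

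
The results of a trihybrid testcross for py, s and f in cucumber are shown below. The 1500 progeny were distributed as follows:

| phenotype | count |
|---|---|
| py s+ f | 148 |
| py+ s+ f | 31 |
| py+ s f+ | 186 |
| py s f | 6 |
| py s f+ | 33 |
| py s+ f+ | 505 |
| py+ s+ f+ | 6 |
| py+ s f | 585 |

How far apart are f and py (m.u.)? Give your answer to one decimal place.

23.1 m.u.

The two most frequent reciprocal classes, py s+ f+ and py+ s f, are the parental types, so the F1 was py s+ f+ / py+ s f.
The two rarest classes, py+ s+ f+ and py s f, are the double crossovers. Comparing them with the parentals, only the py allele has switched, so py is the middle locus and the order is s – py – f.
Crossovers in the py–f interval produce the single-crossover classes py s+ f and py+ s f+ (148 + 186 = 334) plus the double crossovers (12).
RF(py–f) = (334 + 12) / 1500 = 346/1500 = 0.2307 → 23.1 m.u.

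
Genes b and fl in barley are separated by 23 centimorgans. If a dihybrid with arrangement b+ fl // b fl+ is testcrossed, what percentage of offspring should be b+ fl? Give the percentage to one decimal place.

A map distance of 23 centimorgans corresponds to a recombination frequency of 0.230.
The F1 is b+ fl / b fl+, so b+ fl is a parental gamete class with expected frequency (1 − r)/2 = 0.770/2 = 0.3850.
That is 0.3850 = 38.5% of the progeny.

38.5%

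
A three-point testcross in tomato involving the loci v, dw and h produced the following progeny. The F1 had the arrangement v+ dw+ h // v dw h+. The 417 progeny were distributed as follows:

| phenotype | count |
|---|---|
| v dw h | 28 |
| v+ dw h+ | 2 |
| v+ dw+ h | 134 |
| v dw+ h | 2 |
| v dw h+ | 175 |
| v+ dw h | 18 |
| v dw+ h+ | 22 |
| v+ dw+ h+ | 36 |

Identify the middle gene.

v

The two rarest classes, v dw+ h and v+ dw h+, are the double crossovers. Comparing them with the parentals, only the v allele has switched, so v is the middle locus and the order is h – v – dw.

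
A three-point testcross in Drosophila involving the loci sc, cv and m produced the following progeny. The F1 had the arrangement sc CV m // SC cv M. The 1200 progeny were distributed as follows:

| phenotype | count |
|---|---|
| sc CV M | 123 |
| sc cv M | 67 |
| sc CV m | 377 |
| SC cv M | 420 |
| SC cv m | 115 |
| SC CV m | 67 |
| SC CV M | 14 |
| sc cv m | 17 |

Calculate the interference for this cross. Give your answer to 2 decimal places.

The two rarest classes, sc cv m and SC CV M, are the double crossovers. Comparing them with the parentals, only the cv allele has switched, so cv is the middle locus and the order is m – cv – sc.
m–cv: (238 + 31)/1200 = 0.2242; cv–sc: (134 + 31)/1200 = 0.1375.
Expected DCO frequency = 0.2242 × 0.1375 ≈ 0.03083; observed = 31/1200 ≈ 0.02583.
Coefficient of coincidence = 0.02583/0.03083 ≈ 0.84; interference = 1 − 0.84 = 0.16.

0.16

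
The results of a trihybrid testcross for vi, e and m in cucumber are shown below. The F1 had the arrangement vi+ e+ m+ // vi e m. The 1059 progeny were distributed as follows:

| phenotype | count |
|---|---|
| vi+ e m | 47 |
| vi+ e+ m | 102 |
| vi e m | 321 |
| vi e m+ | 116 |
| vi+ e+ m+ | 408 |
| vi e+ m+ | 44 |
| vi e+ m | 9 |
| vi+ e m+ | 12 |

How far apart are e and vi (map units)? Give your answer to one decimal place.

10.6 map units

The two rarest classes, vi+ e m+ and vi e+ m, are the double crossovers. Comparing them with the parentals, only the e allele has switched, so e is the middle locus and the order is vi – e – m.
Crossovers in the vi–e interval produce the single-crossover classes vi e+ m+ and vi+ e m (44 + 47 = 91) plus the double crossovers (21).
RF(vi–e) = (91 + 21) / 1059 = 112/1059 = 0.1058 → 10.6 map units.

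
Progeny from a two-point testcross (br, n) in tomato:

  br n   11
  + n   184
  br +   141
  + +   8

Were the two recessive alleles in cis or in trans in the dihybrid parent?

trans

The two most frequent classes are + n (184) and br + (141); these are the parental (non-recombinant) types.
So the F1 carried + n on one chromosome and br + on the other — the recessive alleles are on opposite chromosomes (trans / repulsion).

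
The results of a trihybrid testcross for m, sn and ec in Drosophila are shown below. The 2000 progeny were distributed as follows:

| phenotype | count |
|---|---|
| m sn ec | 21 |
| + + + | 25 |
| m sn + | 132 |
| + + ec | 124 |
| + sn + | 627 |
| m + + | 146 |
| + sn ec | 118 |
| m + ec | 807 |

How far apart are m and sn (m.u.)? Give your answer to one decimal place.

The two most frequent reciprocal classes, + sn + and m + ec, are the parental types, so the F1 was + sn + / m + ec.
The two rarest classes, + + + and m sn ec, are the double crossovers. Comparing them with the parentals, only the sn allele has switched, so sn is the middle locus and the order is m – sn – ec.
Crossovers in the m–sn interval produce the single-crossover classes m sn + and + + ec (132 + 124 = 256) plus the double crossovers (46).
RF(m–sn) = (256 + 46) / 2000 = 302/2000 = 0.1510 → 15.1 m.u.

15.1 m.u.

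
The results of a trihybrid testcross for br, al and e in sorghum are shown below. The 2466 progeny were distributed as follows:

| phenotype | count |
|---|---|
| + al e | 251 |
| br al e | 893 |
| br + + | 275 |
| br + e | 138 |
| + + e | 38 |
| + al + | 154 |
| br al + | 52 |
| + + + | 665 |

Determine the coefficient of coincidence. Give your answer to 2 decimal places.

0.94

The two most frequent reciprocal classes, + + + and br al e, are the parental types, so the F1 was + + + / br al e.
The two rarest classes, + + e and br al +, are the double crossovers. Comparing them with the parentals, only the e allele has switched, so e is the middle locus and the order is br – e – al.
br–e: (526 + 90)/2466 = 0.2498; e–al: (292 + 90)/2466 = 0.1549.
Expected DCO frequency = 0.2498 × 0.1549 ≈ 0.03869; observed = 90/2466 ≈ 0.03650.
Coefficient of coincidence = 0.03650/0.03869 ≈ 0.94.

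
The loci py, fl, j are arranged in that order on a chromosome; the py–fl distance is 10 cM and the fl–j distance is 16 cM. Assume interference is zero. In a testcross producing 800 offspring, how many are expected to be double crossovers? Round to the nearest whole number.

13

Map distances give recombination frequencies of 0.100 and 0.160 for the two intervals.
With no interference, expected double-crossover frequency = 0.100 × 0.160 = 0.01600.
Expected number = 0.01600 × 800 = 12.80 ≈ 13.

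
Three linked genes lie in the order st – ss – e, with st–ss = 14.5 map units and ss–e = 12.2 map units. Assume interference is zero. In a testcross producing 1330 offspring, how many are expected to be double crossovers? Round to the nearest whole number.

Map distances give recombination frequencies of 0.145 and 0.122 for the two intervals.
With no interference, expected double-crossover frequency = 0.145 × 0.122 = 0.01769.
Expected number = 0.01769 × 1330 = 23.53 ≈ 24.

24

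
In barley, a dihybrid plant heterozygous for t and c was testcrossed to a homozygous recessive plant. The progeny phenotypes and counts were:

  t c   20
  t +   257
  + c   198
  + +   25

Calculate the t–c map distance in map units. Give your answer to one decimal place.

The two most frequent classes, + c (198) and t + (257), are the parental types, so the F1 was + c / t +.
The recombinant classes are + + and t c: 25 + 20 = 45.
Recombination frequency = 45/500 = 0.0900 ≈ 9.0%, i.e. 9.0 map units.

9.0 map units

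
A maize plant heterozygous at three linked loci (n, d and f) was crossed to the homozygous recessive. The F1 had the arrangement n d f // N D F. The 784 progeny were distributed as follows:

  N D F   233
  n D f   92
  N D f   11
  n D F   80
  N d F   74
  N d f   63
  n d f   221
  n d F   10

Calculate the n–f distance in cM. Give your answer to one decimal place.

The two rarest classes, n d F and N D f, are the double crossovers. Comparing them with the parentals, only the f allele has switched, so f is the middle locus and the order is n – f – d.
Crossovers in the n–f interval produce the single-crossover classes N d f and n D F (63 + 80 = 143) plus the double crossovers (21).
RF(n–f) = (143 + 21) / 784 = 164/784 = 0.2092 → 20.9 cM.

20.9 cM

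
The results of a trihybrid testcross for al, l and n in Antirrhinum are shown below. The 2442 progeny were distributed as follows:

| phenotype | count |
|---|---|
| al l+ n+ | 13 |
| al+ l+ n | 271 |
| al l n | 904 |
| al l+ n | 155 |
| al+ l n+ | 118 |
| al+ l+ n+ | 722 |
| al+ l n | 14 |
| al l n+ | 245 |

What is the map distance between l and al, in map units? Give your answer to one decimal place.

The two most frequent reciprocal classes, al l n and al+ l+ n+, are the parental types, so the F1 was al l n / al+ l+ n+.
The two rarest classes, al+ l n and al l+ n+, are the double crossovers. Comparing them with the parentals, only the al allele has switched, so al is the middle locus and the order is l – al – n.
Crossovers in the l–al interval produce the single-crossover classes al l+ n and al+ l n+ (155 + 118 = 273) plus the double crossovers (27).
RF(l–al) = (273 + 27) / 2442 = 300/2442 = 0.1229 → 12.3 map units.

12.3 map units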